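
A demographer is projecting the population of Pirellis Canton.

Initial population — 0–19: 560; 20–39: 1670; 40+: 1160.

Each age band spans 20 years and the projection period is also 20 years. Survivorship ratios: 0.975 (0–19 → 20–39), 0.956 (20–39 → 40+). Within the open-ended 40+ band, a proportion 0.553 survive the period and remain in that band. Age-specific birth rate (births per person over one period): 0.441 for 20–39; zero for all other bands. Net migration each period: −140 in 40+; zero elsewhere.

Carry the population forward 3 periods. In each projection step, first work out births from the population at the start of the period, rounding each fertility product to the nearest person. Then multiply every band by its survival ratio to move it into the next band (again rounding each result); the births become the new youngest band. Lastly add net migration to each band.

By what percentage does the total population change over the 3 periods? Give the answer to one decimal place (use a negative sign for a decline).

Let band 1 be 0–19 through band 3 = 40+.
After projecting period 1:
Births: 1670 × 0.441 = 736
Band 2: 560 × 0.975 = 546
Band 3: 1670 × 0.956 + 1160 × 0.553 = 1597 + 641 = 2238
Net migration: Band 3 − 140 → 2098
Population now: 0–19=736, 20–39=546, 40+=2098
After projecting period 2:
Births: 546 × 0.441 = 241
Band 2: 736 × 0.975 = 718
Band 3: 546 × 0.956 + 2098 × 0.553 = 522 + 1160 = 1682
Net migration: Band 3 − 140 → 1542
Population now: 0–19=241, 20–39=718, 40+=1542
After projecting period 3:
Births: 718 × 0.441 = 317
Band 2: 241 × 0.975 = 235
Band 3: 718 × 0.956 + 1542 × 0.553 = 686 + 853 = 1539
Net migration: Band 3 − 140 → 1399
Population now: 0–19=317, 20–39=235, 40+=1399
Total: 3390 → 1951; change = -1439; percentage change = -42.4%

-42.4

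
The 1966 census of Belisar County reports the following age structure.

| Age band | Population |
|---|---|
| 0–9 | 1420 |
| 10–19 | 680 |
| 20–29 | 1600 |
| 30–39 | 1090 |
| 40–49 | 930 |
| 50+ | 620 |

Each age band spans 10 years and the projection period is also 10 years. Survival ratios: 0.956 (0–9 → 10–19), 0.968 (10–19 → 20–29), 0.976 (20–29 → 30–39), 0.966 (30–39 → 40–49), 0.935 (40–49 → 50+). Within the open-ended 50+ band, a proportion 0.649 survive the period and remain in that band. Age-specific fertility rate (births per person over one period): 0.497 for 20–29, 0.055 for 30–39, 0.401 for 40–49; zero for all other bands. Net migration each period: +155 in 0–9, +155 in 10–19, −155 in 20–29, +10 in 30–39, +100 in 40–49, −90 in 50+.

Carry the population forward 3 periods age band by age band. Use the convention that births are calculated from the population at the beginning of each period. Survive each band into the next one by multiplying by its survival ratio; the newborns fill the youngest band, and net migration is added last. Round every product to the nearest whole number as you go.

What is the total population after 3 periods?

Call the bands 1 to 6, youngest first.
After projecting period 1:
Births: 1600 × 0.497 = 795, 1090 × 0.055 = 60, 930 × 0.401 = 373 — total 1228
Band 2: 1420 × 0.956 = 1358
Band 3: 680 × 0.968 = 658
Band 4: 1600 × 0.976 = 1562
Band 5: 1090 × 0.966 = 1053
Band 6: 930 × 0.935 + 620 × 0.649 = 870 + 402 = 1272
Net migration: Band 1 + 155 → 1383; Band 2 + 155 → 1513; Band 3 − 155 → 503; Band 4 + 10 → 1572; Band 5 + 100 → 1153; Band 6 − 90 → 1182
End of period: [1383, 1513, 503, 1572, 1153, 1182]
After projecting period 2:
Births: 503 × 0.497 = 250, 1572 × 0.055 = 86, 1153 × 0.401 = 462 — total 798
Band 2: 1383 × 0.956 = 1322
Band 3: 1513 × 0.968 = 1465
Band 4: 503 × 0.976 = 491
Band 5: 1572 × 0.966 = 1519
Band 6: 1153 × 0.935 + 1182 × 0.649 = 1078 + 767 = 1845
Net migration: Band 1 + 155 → 953; Band 2 + 155 → 1477; Band 3 − 155 → 1310; Band 4 + 10 → 501; Band 5 + 100 → 1619; Band 6 − 90 → 1755
End of period: [953, 1477, 1310, 501, 1619, 1755]
After projecting period 3:
Births: 1310 × 0.497 = 651, 501 × 0.055 = 28, 1619 × 0.401 = 649 — total 1328
Band 2: 953 × 0.956 = 911
Band 3: 1477 × 0.968 = 1430
Band 4: 1310 × 0.976 = 1279
Band 5: 501 × 0.966 = 484
Band 6: 1619 × 0.935 + 1755 × 0.649 = 1514 + 1139 = 2653
Net migration: Band 1 + 155 → 1483; Band 2 + 155 → 1066; Band 3 − 155 → 1275; Band 4 + 10 → 1289; Band 5 + 100 → 584; Band 6 − 90 → 2563
End of period: [1483, 1066, 1275, 1289, 584, 2563]
Total after period 3: 1483 + 1066 + 1275 + 1289 + 584 + 2563 = 8260

8260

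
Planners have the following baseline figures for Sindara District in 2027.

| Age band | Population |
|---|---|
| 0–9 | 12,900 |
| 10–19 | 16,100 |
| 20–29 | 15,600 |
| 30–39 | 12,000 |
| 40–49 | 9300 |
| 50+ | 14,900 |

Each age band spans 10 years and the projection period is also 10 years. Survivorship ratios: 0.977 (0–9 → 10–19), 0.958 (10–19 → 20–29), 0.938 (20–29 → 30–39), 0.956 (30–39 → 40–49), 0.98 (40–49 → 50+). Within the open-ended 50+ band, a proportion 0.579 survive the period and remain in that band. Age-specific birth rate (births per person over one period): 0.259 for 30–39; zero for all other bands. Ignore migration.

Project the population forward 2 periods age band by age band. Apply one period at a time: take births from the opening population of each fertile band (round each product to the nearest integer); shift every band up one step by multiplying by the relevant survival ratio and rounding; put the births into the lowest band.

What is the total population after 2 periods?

68873

[period 1]
Births: 12000 × 0.259 = 3108
10–19: 12900 × 0.977 = 12603
20–29: 16100 × 0.958 = 15424
30–39: 15600 × 0.938 = 14633
40–49: 12000 × 0.956 = 11472
50+: 9300 × 0.98 + 14900 × 0.579 = 9114 + 8627 = 17741
→ [3108, 12603, 15424, 14633, 11472, 17741]
[period 2]
Births: 14633 × 0.259 = 3790
10–19: 3108 × 0.977 = 3037
20–29: 12603 × 0.958 = 12074
30–39: 15424 × 0.938 = 14468
40–49: 14633 × 0.956 = 13989
50+: 11472 × 0.98 + 17741 × 0.579 = 11243 + 10272 = 21515
→ [3790, 3037, 12074, 14468, 13989, 21515]
Total after period 2: 3790 + 3037 + 12074 + 14468 + 13989 + 21515 = 68873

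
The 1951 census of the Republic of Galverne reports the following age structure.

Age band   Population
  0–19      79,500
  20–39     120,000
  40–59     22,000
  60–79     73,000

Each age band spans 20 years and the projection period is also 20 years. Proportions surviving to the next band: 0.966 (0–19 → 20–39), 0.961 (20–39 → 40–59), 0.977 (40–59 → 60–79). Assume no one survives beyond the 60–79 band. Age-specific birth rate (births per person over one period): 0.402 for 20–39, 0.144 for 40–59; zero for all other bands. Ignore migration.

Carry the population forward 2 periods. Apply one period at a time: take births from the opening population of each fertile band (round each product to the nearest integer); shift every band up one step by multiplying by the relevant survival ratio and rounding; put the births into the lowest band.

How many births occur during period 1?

51408

Period 1.
Births: 120000 * 0.402 = 48240 ; 22000 * 0.144 = 3168 → total 51408
20–39: 79500 * 0.966 = 76797
40–59: 120000 * 0.961 = 115320
60–79: 22000 * 0.977 = 21494
End of period: [51408, 76797, 115320, 21494]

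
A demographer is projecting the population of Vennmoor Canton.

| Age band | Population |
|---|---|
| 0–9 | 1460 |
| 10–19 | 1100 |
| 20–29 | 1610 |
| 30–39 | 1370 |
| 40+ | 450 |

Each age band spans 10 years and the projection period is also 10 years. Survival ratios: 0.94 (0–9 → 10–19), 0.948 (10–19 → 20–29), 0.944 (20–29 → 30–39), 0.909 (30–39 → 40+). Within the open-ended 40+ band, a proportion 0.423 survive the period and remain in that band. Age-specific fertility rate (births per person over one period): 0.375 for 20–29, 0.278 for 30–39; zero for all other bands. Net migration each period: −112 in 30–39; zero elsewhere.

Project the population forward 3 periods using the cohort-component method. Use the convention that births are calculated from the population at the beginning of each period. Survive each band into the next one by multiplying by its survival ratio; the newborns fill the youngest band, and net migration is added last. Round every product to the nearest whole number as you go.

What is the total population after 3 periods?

Period 1.
Births: 1610 × 0.375 = 604, 1370 × 0.278 = 381 ⇒ total 985
10–19: 1460 × 0.94 = 1372
20–29: 1100 × 0.948 = 1043
30–39: 1610 × 0.944 = 1520
40+: 1370 × 0.909 + 450 × 0.423 = 1245 + 190 = 1435
Net migration: 30–39 − 112 → 1408
Giving 985 / 1372 / 1043 / 1408 / 1435.
Period 2.
Births: 1043 × 0.375 = 391, 1408 × 0.278 = 391 ⇒ total 782
10–19: 985 × 0.94 = 926
20–29: 1372 × 0.948 = 1301
30–39: 1043 × 0.944 = 985
40+: 1408 × 0.909 + 1435 × 0.423 = 1280 + 607 = 1887
Net migration: 30–39 − 112 → 873
Giving 782 / 926 / 1301 / 873 / 1887.
Period 3.
Births: 1301 × 0.375 = 488, 873 × 0.278 = 243 ⇒ total 731
10–19: 782 × 0.94 = 735
20–29: 926 × 0.948 = 878
30–39: 1301 × 0.944 = 1228
40+: 873 × 0.909 + 1887 × 0.423 = 794 + 798 = 1592
Net migration: 30–39 − 112 → 1116
Giving 731 / 735 / 878 / 1116 / 1592.
Total after period 3: 731 + 735 + 878 + 1116 + 1592 = 5052

5052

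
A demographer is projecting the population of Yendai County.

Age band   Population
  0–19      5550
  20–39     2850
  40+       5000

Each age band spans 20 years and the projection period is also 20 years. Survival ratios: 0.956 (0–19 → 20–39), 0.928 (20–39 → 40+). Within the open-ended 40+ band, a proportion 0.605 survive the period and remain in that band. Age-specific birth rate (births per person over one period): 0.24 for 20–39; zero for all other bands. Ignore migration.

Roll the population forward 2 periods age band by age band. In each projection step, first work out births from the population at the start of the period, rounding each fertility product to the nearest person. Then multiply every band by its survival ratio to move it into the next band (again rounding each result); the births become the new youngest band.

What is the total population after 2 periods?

10281

— Period 1 —
Births: 2850 × 0.24 = 684
20–39: 5550 × 0.956 = 5306
40+: 2850 × 0.928 + 5000 × 0.605 = 2645 + 3025 = 5670
Population now: 0–19=684, 20–39=5306, 40+=5670
— Period 2 —
Births: 5306 × 0.24 = 1273
20–39: 684 × 0.956 = 654
40+: 5306 × 0.928 + 5670 × 0.605 = 4924 + 3430 = 8354
Population now: 0–19=1273, 20–39=654, 40+=8354
Total after period 2: 1273 + 654 + 8354 = 10281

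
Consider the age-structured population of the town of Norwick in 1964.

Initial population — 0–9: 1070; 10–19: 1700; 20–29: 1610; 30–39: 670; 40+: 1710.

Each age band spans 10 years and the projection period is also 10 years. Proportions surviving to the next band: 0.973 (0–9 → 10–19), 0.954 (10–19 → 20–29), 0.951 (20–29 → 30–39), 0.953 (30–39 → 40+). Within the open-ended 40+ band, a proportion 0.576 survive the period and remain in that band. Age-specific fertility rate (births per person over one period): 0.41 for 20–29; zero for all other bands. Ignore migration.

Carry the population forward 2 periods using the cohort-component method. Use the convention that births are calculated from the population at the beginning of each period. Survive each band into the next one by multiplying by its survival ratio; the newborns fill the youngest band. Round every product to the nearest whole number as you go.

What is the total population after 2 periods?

6237

Period 1:
Births: 1610 * 0.41 = 660
10–19: 1070 * 0.973 = 1041
20–29: 1700 * 0.954 = 1622
30–39: 1610 * 0.951 = 1531
40+: 670 * 0.953 + 1710 * 0.576 = 639 + 985 = 1624
→ [660, 1041, 1622, 1531, 1624]
Period 2:
Births: 1622 * 0.41 = 665
10–19: 660 * 0.973 = 642
20–29: 1041 * 0.954 = 993
30–39: 1622 * 0.951 = 1543
40+: 1531 * 0.953 + 1624 * 0.576 = 1459 + 935 = 2394
→ [665, 642, 993, 1543, 2394]
Total after period 2: 665 + 642 + 993 + 1543 + 2394 = 6237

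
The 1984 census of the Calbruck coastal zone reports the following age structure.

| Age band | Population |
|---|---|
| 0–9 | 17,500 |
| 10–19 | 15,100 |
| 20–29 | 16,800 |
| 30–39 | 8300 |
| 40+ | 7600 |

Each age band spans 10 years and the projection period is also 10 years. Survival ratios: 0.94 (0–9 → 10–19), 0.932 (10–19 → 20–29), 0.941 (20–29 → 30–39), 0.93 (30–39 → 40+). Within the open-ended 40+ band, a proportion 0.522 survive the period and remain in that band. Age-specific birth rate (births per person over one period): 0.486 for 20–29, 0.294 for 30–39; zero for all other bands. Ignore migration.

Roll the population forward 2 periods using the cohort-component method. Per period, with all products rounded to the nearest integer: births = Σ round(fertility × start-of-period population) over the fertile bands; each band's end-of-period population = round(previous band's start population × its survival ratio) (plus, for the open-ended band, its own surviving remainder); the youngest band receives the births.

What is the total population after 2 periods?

70832

Let group 1 be 0–9 through group 5 = 40+.
Period 1.
Births: 16800 × 0.486 = 8165 ; 8300 × 0.294 = 2440 — total 10605
Group 2: 17500 × 0.94 = 16450
Group 3: 15100 × 0.932 = 14073
Group 4: 16800 × 0.941 = 15809
Group 5: 8300 × 0.93 + 7600 × 0.522 = 7719 + 3967 = 11686
→ [10605, 16450, 14073, 15809, 11686]
Period 2.
Births: 14073 × 0.486 = 6839 ; 15809 × 0.294 = 4648 — total 11487
Group 2: 10605 × 0.94 = 9969
Group 3: 16450 × 0.932 = 15331
Group 4: 14073 × 0.941 = 13243
Group 5: 15809 × 0.93 + 11686 × 0.522 = 14702 + 6100 = 20802
→ [11487, 9969, 15331, 13243, 20802]
Total after period 2: 11487 + 9969 + 15331 + 13243 + 20802 = 70832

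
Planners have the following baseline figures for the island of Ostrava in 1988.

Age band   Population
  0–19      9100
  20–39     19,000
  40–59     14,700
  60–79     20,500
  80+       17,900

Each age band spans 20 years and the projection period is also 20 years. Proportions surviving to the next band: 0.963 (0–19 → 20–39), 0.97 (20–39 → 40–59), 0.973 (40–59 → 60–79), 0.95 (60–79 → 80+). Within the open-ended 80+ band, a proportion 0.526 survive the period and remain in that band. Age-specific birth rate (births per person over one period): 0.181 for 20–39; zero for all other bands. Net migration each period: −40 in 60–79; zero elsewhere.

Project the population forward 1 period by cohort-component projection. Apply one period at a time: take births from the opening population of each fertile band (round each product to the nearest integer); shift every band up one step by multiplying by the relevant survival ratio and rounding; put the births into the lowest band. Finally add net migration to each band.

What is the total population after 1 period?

Period 1.
Births: 19000 × 0.181 = 3439
20–39: 9100 × 0.963 = 8763
40–59: 19000 × 0.97 = 18430
60–79: 14700 × 0.973 = 14303
80+: 20500 × 0.95 + 17900 × 0.526 = 19475 + 9415 = 28890
Net migration: 60–79 − 40 → 14263
End of period: [3439, 8763, 18430, 14263, 28890]
Total after period 1: 3439 + 8763 + 18430 + 14263 + 28890 = 73785

73785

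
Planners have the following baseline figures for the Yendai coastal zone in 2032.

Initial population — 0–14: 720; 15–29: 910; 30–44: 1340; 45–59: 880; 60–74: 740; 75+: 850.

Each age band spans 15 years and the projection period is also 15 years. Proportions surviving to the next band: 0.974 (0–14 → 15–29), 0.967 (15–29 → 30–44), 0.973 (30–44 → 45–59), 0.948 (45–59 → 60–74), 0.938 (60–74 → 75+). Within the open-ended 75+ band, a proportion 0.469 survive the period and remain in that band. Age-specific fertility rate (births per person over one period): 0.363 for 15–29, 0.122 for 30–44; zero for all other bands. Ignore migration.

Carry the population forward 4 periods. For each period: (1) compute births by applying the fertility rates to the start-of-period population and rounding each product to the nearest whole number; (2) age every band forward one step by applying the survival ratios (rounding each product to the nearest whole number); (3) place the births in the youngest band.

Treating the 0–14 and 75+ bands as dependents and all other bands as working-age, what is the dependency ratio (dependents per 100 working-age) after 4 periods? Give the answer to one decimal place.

Call the bands 1 to 6, youngest first.
— Period 1 —
Births: 910 × 0.363 = 330  |  1340 × 0.122 = 163 — total 493
Band 2: 720 × 0.974 = 701
Band 3: 910 × 0.967 = 880
Band 4: 1340 × 0.973 = 1304
Band 5: 880 × 0.948 = 834
Band 6: 740 × 0.938 + 850 × 0.469 = 694 + 399 = 1093
End of period: [493, 701, 880, 1304, 834, 1093]
— Period 2 —
Births: 701 × 0.363 = 254  |  880 × 0.122 = 107 — total 361
Band 2: 493 × 0.974 = 480
Band 3: 701 × 0.967 = 678
Band 4: 880 × 0.973 = 856
Band 5: 1304 × 0.948 = 1236
Band 6: 834 × 0.938 + 1093 × 0.469 = 782 + 513 = 1295
End of period: [361, 480, 678, 856, 1236, 1295]
— Period 3 —
Births: 480 × 0.363 = 174  |  678 × 0.122 = 83 — total 257
Band 2: 361 × 0.974 = 352
Band 3: 480 × 0.967 = 464
Band 4: 678 × 0.973 = 660
Band 5: 856 × 0.948 = 811
Band 6: 1236 × 0.938 + 1295 × 0.469 = 1159 + 607 = 1766
End of period: [257, 352, 464, 660, 811, 1766]
— Period 4 —
Births: 352 × 0.363 = 128  |  464 × 0.122 = 57 — total 185
Band 2: 257 × 0.974 = 250
Band 3: 352 × 0.967 = 340
Band 4: 464 × 0.973 = 451
Band 5: 660 × 0.948 = 626
Band 6: 811 × 0.938 + 1766 × 0.469 = 761 + 828 = 1589
End of period: [185, 250, 340, 451, 626, 1589]
Dependents (band 0–14 + band 75+) = 185 + 1589 = 1774; working-age = 1667; ratio = 1774/1667 × 100 = 106.4

106.4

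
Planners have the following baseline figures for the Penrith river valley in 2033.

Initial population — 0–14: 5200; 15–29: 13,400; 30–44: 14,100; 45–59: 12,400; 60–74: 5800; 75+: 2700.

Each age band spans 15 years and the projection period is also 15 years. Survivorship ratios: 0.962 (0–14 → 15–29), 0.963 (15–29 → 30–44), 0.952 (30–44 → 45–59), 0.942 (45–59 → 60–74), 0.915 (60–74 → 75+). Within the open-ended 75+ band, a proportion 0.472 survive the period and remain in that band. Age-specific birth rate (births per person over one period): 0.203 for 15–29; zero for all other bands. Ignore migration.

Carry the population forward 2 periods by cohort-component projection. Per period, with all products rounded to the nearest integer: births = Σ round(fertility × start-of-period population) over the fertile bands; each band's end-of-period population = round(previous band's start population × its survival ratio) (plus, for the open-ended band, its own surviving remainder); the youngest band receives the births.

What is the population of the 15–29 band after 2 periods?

Call the groups 1 to 6, youngest first.
After projecting period 1:
Births: 13400 * 0.203 = 2720
Group 2: 5200 * 0.962 = 5002
Group 3: 13400 * 0.963 = 12904
Group 4: 14100 * 0.952 = 13423
Group 5: 12400 * 0.942 = 11681
Group 6: 5800 * 0.915 + 2700 * 0.472 = 5307 + 1274 = 6581
End of period: [2720, 5002, 12904, 13423, 11681, 6581]
After projecting period 2:
Births: 5002 * 0.203 = 1015
Group 2: 2720 * 0.962 = 2617
Group 3: 5002 * 0.963 = 4817
Group 4: 12904 * 0.952 = 12285
Group 5: 13423 * 0.942 = 12644
Group 6: 11681 * 0.915 + 6581 * 0.472 = 10688 + 3106 = 13794
End of period: [1015, 2617, 4817, 12285, 12644, 13794]

2617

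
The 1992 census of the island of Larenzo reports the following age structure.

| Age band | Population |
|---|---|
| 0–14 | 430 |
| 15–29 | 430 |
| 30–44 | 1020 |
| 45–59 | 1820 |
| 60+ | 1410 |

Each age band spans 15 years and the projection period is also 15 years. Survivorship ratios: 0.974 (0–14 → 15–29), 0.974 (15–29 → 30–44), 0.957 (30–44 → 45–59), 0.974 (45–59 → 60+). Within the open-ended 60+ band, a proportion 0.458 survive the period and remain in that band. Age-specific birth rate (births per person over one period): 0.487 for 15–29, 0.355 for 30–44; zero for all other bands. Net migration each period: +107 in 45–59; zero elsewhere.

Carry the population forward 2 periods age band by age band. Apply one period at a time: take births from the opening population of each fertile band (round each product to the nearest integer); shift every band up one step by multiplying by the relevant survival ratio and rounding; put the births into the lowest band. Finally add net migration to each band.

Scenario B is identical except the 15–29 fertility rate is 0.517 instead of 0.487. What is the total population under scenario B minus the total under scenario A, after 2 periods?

26

(Groups numbered youngest = 1 to oldest = 5.)
Period 1.
Births: 430 × 0.487 = 209  |  1020 × 0.355 = 362 → total 571
Group 2: 430 × 0.974 = 419
Group 3: 430 × 0.974 = 419
Group 4: 1020 × 0.957 = 976
Group 5: 1820 × 0.974 + 1410 × 0.458 = 1773 + 646 = 2419
Net migration: Group 4 + 107 → 1083
End of period: [571, 419, 419, 1083, 2419]
Period 2.
Births: 419 × 0.487 = 204  |  419 × 0.355 = 149 → total 353
Group 2: 571 × 0.974 = 556
Group 3: 419 × 0.974 = 408
Group 4: 419 × 0.957 = 401
Group 5: 1083 × 0.974 + 2419 × 0.458 = 1055 + 1108 = 2163
Net migration: Group 4 + 107 → 508
End of period: [353, 556, 408, 508, 2163]
Scenario A total after 2 periods: 3988
Scenario B projection —
Period 1.
Births: 430 × 0.517 = 222  |  1020 × 0.355 = 362 → total 584
Group 2: 430 × 0.974 = 419
Group 3: 430 × 0.974 = 419
Group 4: 1020 × 0.957 = 976
Group 5: 1820 × 0.974 + 1410 × 0.458 = 1773 + 646 = 2419
Net migration: Group 4 + 107 → 1083
End of period: [584, 419, 419, 1083, 2419]
Period 2.
Births: 419 × 0.517 = 217  |  419 × 0.355 = 149 → total 366
Group 2: 584 × 0.974 = 569
Group 3: 419 × 0.974 = 408
Group 4: 419 × 0.957 = 401
Group 5: 1083 × 0.974 + 2419 × 0.458 = 1055 + 1108 = 2163
Net migration: Group 4 + 107 → 508
End of period: [366, 569, 408, 508, 2163]
Scenario B total after 2 periods: 4014
Difference B − A = 4014 − 3988 = 26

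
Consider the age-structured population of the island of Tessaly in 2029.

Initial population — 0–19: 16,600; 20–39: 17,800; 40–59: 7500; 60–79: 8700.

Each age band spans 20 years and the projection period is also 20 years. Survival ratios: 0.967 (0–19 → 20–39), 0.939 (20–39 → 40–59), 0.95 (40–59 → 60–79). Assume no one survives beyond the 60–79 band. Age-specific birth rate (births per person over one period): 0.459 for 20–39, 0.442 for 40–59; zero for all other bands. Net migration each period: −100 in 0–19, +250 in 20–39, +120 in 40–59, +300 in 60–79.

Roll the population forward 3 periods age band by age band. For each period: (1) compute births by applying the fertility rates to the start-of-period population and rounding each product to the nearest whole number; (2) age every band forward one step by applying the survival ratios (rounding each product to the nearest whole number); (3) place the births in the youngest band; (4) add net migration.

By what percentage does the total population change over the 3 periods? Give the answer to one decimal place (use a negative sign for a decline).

Call the bands 1 to 4, youngest first.
[period 1]
Births: 17800 * 0.459 = 8170, 7500 * 0.442 = 3315 ⇒ total 11485
Band 2: 16600 * 0.967 = 16052
Band 3: 17800 * 0.939 = 16714
Band 4: 7500 * 0.95 = 7125
Net migration: Band 1 − 100 → 11385; Band 2 + 250 → 16302; Band 3 + 120 → 16834; Band 4 + 300 → 7425
→ [11385, 16302, 16834, 7425]
[period 2]
Births: 16302 * 0.459 = 7483, 16834 * 0.442 = 7441 ⇒ total 14924
Band 2: 11385 * 0.967 = 11009
Band 3: 16302 * 0.939 = 15308
Band 4: 16834 * 0.95 = 15992
Net migration: Band 1 − 100 → 14824; Band 2 + 250 → 11259; Band 3 + 120 → 15428; Band 4 + 300 → 16292
→ [14824, 11259, 15428, 16292]
[period 3]
Births: 11259 * 0.459 = 5168, 15428 * 0.442 = 6819 ⇒ total 11987
Band 2: 14824 * 0.967 = 14335
Band 3: 11259 * 0.939 = 10572
Band 4: 15428 * 0.95 = 14657
Net migration: Band 1 − 100 → 11887; Band 2 + 250 → 14585; Band 3 + 120 → 10692; Band 4 + 300 → 14957
→ [11887, 14585, 10692, 14957]
Total: 50600 → 52121; change = 1521; percentage change = 3.0%

3.0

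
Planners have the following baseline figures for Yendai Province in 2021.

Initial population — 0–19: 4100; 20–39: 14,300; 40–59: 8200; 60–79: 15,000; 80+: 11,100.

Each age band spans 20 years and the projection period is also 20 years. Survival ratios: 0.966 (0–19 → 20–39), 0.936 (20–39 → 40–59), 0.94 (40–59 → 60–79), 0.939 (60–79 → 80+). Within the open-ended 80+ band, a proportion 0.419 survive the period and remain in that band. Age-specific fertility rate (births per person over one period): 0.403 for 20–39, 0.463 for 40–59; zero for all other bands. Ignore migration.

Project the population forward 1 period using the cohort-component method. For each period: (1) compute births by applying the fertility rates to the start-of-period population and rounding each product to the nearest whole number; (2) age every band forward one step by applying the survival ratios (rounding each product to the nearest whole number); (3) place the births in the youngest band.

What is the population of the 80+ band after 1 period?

18736

[period 1]
Births: 14300 × 0.403 = 5763 ; 8200 × 0.463 = 3797 → 9560
20–39: 4100 × 0.966 = 3961
40–59: 14300 × 0.936 = 13385
60–79: 8200 × 0.94 = 7708
80+: 15000 × 0.939 + 11100 × 0.419 = 14085 + 4651 = 18736
Population now: 0–19=9560, 20–39=3961, 40–59=13385, 60–79=7708, 80+=18736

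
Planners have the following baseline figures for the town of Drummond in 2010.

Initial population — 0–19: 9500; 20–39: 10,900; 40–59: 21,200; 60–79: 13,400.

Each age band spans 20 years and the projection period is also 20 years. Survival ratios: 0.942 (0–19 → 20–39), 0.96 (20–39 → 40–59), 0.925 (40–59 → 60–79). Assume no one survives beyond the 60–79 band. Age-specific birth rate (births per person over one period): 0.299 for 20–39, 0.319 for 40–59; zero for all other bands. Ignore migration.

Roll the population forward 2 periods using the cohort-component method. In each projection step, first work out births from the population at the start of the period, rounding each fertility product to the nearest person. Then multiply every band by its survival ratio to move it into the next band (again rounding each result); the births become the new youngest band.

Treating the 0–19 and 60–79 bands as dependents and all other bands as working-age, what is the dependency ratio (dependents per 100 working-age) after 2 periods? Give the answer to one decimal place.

Call the groups 1 to 4, youngest first.
Period 1.
Births: 10900 × 0.299 = 3259  |  21200 × 0.319 = 6763 → 10022
Group 2: 9500 × 0.942 = 8949
Group 3: 10900 × 0.96 = 10464
Group 4: 21200 × 0.925 = 19610
Population now: 0–19=10022, 20–39=8949, 40–59=10464, 60–79=19610
Period 2.
Births: 8949 × 0.299 = 2676  |  10464 × 0.319 = 3338 → 6014
Group 2: 10022 × 0.942 = 9441
Group 3: 8949 × 0.96 = 8591
Group 4: 10464 × 0.925 = 9679
Population now: 0–19=6014, 20–39=9441, 40–59=8591, 60–79=9679
Dependents (band 0–19 + band 60–79) = 6014 + 9679 = 15693; working-age = 18032; ratio = 15693/18032 × 100 = 87.0

87.0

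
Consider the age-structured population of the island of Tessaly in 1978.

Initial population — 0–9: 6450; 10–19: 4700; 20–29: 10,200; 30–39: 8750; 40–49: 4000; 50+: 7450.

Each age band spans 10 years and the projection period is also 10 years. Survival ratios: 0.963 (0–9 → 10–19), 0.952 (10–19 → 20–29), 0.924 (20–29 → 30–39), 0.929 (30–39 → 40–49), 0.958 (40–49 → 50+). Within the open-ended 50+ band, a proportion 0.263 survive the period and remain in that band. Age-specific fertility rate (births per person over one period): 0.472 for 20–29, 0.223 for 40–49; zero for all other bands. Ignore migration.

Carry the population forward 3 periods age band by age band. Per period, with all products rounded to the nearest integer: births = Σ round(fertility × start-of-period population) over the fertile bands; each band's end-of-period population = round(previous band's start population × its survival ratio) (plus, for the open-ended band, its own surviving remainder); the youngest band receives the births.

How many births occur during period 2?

Call the groups 1 to 6, youngest first.
[period 1]
Births: 10200 × 0.472 = 4814  |  4000 × 0.223 = 892 — total 5706
Group 2: 6450 × 0.963 = 6211
Group 3: 4700 × 0.952 = 4474
Group 4: 10200 × 0.924 = 9425
Group 5: 8750 × 0.929 = 8129
Group 6: 4000 × 0.958 + 7450 × 0.263 = 3832 + 1959 = 5791
Giving 5706 / 6211 / 4474 / 9425 / 8129 / 5791.
[period 2]
Births: 4474 × 0.472 = 2112  |  8129 × 0.223 = 1813 — total 3925
Group 2: 5706 × 0.963 = 5495
Group 3: 6211 × 0.952 = 5913
Group 4: 4474 × 0.924 = 4134
Group 5: 9425 × 0.929 = 8756
Group 6: 8129 × 0.958 + 5791 × 0.263 = 7788 + 1523 = 9311
Giving 3925 / 5495 / 5913 / 4134 / 8756 / 9311.

3925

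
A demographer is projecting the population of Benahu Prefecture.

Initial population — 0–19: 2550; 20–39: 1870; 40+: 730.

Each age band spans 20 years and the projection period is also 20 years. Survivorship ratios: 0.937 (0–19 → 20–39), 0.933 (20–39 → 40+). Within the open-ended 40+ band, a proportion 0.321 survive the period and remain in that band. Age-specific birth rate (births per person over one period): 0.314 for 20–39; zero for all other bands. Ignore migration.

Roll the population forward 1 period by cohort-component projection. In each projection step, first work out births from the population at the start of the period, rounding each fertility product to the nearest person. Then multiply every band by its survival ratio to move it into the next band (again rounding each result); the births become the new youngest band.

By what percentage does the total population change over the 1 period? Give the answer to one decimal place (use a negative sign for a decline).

-3.8

Period 1:
Births: 1870 × 0.314 = 587
20–39: 2550 × 0.937 = 2389
40+: 1870 × 0.933 + 730 × 0.321 = 1745 + 234 = 1979
→ [587, 2389, 1979]
Total: 5150 → 4955; change = -195; percentage change = -3.8%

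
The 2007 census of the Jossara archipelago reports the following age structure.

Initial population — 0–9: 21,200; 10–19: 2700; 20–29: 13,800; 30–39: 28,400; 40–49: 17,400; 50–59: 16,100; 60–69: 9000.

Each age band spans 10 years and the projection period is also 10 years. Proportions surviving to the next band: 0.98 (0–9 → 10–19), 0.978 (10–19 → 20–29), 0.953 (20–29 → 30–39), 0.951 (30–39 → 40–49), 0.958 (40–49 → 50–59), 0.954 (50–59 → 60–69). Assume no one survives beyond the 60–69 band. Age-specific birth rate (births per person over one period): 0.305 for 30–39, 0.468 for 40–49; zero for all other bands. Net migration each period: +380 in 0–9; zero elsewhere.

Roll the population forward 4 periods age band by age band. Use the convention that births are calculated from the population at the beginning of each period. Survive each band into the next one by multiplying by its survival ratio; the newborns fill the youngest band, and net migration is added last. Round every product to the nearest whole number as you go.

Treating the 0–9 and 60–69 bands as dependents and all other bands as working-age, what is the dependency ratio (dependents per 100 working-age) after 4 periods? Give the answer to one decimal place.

Numbering the groups 1..7 from youngest to oldest:
Period 1:
Births: 28400 * 0.305 = 8662  |  17400 * 0.468 = 8143 — total 16805
Group 2: 21200 * 0.98 = 20776
Group 3: 2700 * 0.978 = 2641
Group 4: 13800 * 0.953 = 13151
Group 5: 28400 * 0.951 = 27008
Group 6: 17400 * 0.958 = 16669
Group 7: 16100 * 0.954 = 15359
Net migration: Group 1 + 380 → 17185
Giving 17185 / 20776 / 2641 / 13151 / 27008 / 16669 / 15359.
Period 2:
Births: 13151 * 0.305 = 4011  |  27008 * 0.468 = 12640 — total 16651
Group 2: 17185 * 0.98 = 16841
Group 3: 20776 * 0.978 = 20319
Group 4: 2641 * 0.953 = 2517
Group 5: 13151 * 0.951 = 12507
Group 6: 27008 * 0.958 = 25874
Group 7: 16669 * 0.954 = 15902
Net migration: Group 1 + 380 → 17031
Giving 17031 / 16841 / 20319 / 2517 / 12507 / 25874 / 15902.
Period 3:
Births: 2517 * 0.305 = 768  |  12507 * 0.468 = 5853 — total 6621
Group 2: 17031 * 0.98 = 16690
Group 3: 16841 * 0.978 = 16470
Group 4: 20319 * 0.953 = 19364
Group 5: 2517 * 0.951 = 2394
Group 6: 12507 * 0.958 = 11982
Group 7: 25874 * 0.954 = 24684
Net migration: Group 1 + 380 → 7001
Giving 7001 / 16690 / 16470 / 19364 / 2394 / 11982 / 24684.
Period 4:
Births: 19364 * 0.305 = 5906  |  2394 * 0.468 = 1120 — total 7026
Group 2: 7001 * 0.98 = 6861
Group 3: 16690 * 0.978 = 16323
Group 4: 16470 * 0.953 = 15696
Group 5: 19364 * 0.951 = 18415
Group 6: 2394 * 0.958 = 2293
Group 7: 11982 * 0.954 = 11431
Net migration: Group 1 + 380 → 7406
Giving 7406 / 6861 / 16323 / 15696 / 18415 / 2293 / 11431.
Dependents (band 0–9 + band 60–69) = 7406 + 11431 = 18837; working-age = 59588; ratio = 18837/59588 × 100 = 31.6

31.6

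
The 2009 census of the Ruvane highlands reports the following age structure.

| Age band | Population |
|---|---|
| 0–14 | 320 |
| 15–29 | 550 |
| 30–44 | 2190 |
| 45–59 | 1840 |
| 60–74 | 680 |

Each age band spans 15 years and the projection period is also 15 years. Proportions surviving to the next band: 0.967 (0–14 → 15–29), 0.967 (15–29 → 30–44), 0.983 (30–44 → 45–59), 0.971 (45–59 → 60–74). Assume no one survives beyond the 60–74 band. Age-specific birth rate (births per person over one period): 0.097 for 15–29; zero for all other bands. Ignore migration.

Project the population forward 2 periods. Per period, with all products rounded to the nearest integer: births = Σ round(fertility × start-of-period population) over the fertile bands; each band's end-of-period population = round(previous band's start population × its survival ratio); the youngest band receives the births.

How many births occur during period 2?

30

Call the groups 1 to 5, youngest first.
Period 1:
Births: 550 × 0.097 = 53
Group 2: 320 × 0.967 = 309
Group 3: 550 × 0.967 = 532
Group 4: 2190 × 0.983 = 2153
Group 5: 1840 × 0.971 = 1787
Population now: 0–14=53, 15–29=309, 30–44=532, 45–59=2153, 60–74=1787
Period 2:
Births: 309 × 0.097 = 30
Group 2: 53 × 0.967 = 51
Group 3: 309 × 0.967 = 299
Group 4: 532 × 0.983 = 523
Group 5: 2153 × 0.971 = 2091
Population now: 0–14=30, 15–29=51, 30–44=299, 45–59=523, 60–74=2091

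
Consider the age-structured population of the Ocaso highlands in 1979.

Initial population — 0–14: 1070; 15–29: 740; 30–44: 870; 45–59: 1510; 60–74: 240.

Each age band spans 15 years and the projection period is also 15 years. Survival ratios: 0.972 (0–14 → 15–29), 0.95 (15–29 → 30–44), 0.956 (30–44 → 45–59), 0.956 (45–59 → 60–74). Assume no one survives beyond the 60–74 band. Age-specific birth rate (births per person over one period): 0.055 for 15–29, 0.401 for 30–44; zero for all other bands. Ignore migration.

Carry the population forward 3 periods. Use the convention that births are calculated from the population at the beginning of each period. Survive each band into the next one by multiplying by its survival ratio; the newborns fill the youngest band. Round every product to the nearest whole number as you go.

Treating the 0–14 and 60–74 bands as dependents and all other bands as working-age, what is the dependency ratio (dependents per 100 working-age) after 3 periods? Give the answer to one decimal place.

— Period 1 —
Births: 740 × 0.055 = 41 ; 870 × 0.401 = 349 — total 390
15–29: 1070 × 0.972 = 1040
30–44: 740 × 0.95 = 703
45–59: 870 × 0.956 = 832
60–74: 1510 × 0.956 = 1444
Giving 390 / 1040 / 703 / 832 / 1444.
— Period 2 —
Births: 1040 × 0.055 = 57 ; 703 × 0.401 = 282 — total 339
15–29: 390 × 0.972 = 379
30–44: 1040 × 0.95 = 988
45–59: 703 × 0.956 = 672
60–74: 832 × 0.956 = 795
Giving 339 / 379 / 988 / 672 / 795.
— Period 3 —
Births: 379 × 0.055 = 21 ; 988 × 0.401 = 396 — total 417
15–29: 339 × 0.972 = 330
30–44: 379 × 0.95 = 360
45–59: 988 × 0.956 = 945
60–74: 672 × 0.956 = 642
Giving 417 / 330 / 360 / 945 / 642.
Dependents (band 0–14 + band 60–74) = 417 + 642 = 1059; working-age = 1635; ratio = 1059/1635 × 100 = 64.8

64.8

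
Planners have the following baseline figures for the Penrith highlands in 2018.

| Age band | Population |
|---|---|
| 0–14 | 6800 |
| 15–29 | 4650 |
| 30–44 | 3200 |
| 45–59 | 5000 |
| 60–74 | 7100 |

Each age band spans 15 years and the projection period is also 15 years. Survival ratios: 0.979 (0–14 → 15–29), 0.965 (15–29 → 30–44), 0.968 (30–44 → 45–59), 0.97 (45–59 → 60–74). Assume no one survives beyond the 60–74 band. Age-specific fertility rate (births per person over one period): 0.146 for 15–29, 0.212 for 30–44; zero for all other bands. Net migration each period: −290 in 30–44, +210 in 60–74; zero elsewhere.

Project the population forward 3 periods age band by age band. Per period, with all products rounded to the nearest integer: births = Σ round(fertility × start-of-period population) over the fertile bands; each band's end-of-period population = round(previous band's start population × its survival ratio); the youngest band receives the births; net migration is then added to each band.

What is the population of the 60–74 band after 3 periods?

4151

After projecting period 1:
Births: 4650 × 0.146 = 679  |  3200 × 0.212 = 678 ⇒ total 1357
15–29: 6800 × 0.979 = 6657
30–44: 4650 × 0.965 = 4487
45–59: 3200 × 0.968 = 3098
60–74: 5000 × 0.97 = 4850
Net migration: 30–44 − 290 → 4197; 60–74 + 210 → 5060
→ [1357, 6657, 4197, 3098, 5060]
After projecting period 2:
Births: 6657 × 0.146 = 972  |  4197 × 0.212 = 890 ⇒ total 1862
15–29: 1357 × 0.979 = 1329
30–44: 6657 × 0.965 = 6424
45–59: 4197 × 0.968 = 4063
60–74: 3098 × 0.97 = 3005
Net migration: 30–44 − 290 → 6134; 60–74 + 210 → 3215
→ [1862, 1329, 6134, 4063, 3215]
After projecting period 3:
Births: 1329 × 0.146 = 194  |  6134 × 0.212 = 1300 ⇒ total 1494
15–29: 1862 × 0.979 = 1823
30–44: 1329 × 0.965 = 1282
45–59: 6134 × 0.968 = 5938
60–74: 4063 × 0.97 = 3941
Net migration: 30–44 − 290 → 992; 60–74 + 210 → 4151
→ [1494, 1823, 992, 5938, 4151]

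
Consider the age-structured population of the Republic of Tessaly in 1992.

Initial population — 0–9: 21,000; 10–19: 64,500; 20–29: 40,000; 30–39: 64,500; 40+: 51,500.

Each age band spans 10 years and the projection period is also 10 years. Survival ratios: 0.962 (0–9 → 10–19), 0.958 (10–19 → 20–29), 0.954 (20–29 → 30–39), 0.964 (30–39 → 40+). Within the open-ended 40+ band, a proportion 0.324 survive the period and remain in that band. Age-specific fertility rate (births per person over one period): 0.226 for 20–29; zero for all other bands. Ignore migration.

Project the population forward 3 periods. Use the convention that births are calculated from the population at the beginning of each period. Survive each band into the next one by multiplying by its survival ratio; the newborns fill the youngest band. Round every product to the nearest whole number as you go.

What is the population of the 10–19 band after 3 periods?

[period 1]
Births: 40000 * 0.226 = 9040
10–19: 21000 * 0.962 = 20202
20–29: 64500 * 0.958 = 61791
30–39: 40000 * 0.954 = 38160
40+: 64500 * 0.964 + 51500 * 0.324 = 62178 + 16686 = 78864
Population now: 0–9=9040, 10–19=20202, 20–29=61791, 30–39=38160, 40+=78864
[period 2]
Births: 61791 * 0.226 = 13965
10–19: 9040 * 0.962 = 8696
20–29: 20202 * 0.958 = 19354
30–39: 61791 * 0.954 = 58949
40+: 38160 * 0.964 + 78864 * 0.324 = 36786 + 25552 = 62338
Population now: 0–9=13965, 10–19=8696, 20–29=19354, 30–39=58949, 40+=62338
[period 3]
Births: 19354 * 0.226 = 4374
10–19: 13965 * 0.962 = 13434
20–29: 8696 * 0.958 = 8331
30–39: 19354 * 0.954 = 18464
40+: 58949 * 0.964 + 62338 * 0.324 = 56827 + 20198 = 77025
Population now: 0–9=4374, 10–19=13434, 20–29=8331, 30–39=18464, 40+=77025

13434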